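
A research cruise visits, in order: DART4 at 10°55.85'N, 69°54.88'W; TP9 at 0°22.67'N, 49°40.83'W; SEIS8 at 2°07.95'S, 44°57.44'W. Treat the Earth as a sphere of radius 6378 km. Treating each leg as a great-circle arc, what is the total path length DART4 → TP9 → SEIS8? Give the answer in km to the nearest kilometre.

3123 km

DART4: φ = +10.93083°, λ = -69.91467°
TP9: φ = +0.37783°, λ = -49.68050°
SEIS8: φ = -2.13250°, λ = -44.95733°
DART4→TP9: c = 0.396304 rad, d = 2527.63 km
TP9→SEIS8: c = 0.093340 rad, d = 595.33 km
Total = 2527.63 + 595.33 = 3122.95 km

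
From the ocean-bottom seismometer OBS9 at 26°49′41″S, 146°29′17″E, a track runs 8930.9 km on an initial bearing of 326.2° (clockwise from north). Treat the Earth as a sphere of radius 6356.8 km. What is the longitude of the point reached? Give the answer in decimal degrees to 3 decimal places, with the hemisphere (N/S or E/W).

OBS9: φ = -26.82806°, λ = +146.48806°
δ = d/R = 8930.9/6356.8 = 1.404936 rad
φ₂ = arcsin(sin φ₁ cos δ + cos φ₁ sin δ cos θ)
   = arcsin(-0.45131·0.16510 + 0.89236·0.98628·0.83098) = 41.06029°
λ₂ = λ₁ + atan2(sin θ sin δ cos φ₁, cos δ − sin φ₁ sin φ₂) = 99.79835°

99.798°E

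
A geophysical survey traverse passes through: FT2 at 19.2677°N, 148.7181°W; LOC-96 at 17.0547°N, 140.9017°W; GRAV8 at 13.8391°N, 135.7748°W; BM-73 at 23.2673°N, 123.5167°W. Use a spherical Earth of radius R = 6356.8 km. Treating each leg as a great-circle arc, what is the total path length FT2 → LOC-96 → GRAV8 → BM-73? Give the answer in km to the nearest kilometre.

3172 km

FT2→LOC-96: c = 0.135238 rad, d = 859.68 km
LOC-96→GRAV8: c = 0.102888 rad, d = 654.04 km
GRAV8→BM-73: c = 0.260913 rad, d = 1658.57 km
Total = 859.68 + 654.04 + 1658.57 = 3172.29 km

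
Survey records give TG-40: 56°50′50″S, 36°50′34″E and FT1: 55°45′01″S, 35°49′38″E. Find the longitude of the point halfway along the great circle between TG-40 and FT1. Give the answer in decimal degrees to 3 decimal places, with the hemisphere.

36.328°E

TG-40: φ = -56.84722°, λ = +36.84278°
FT1: φ = -55.75028°, λ = +35.82722°
Bx = cos φ₂ cos Δλ = 0.562713,  By = cos φ₂ sin Δλ = -0.009975
φₘ = atan2(sin φ₁ + sin φ₂, √((cos φ₁ + Bx)² + By²)) = -56.29979°
λₘ = λ₁ + atan2(By, cos φ₁ + Bx) = 36.32771°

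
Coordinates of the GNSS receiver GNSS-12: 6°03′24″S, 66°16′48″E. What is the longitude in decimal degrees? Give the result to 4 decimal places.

66.2800°E

66° + 16′/60 + 48″/3600 = 66 + 0.26667 + 0.01333 = 66.2800°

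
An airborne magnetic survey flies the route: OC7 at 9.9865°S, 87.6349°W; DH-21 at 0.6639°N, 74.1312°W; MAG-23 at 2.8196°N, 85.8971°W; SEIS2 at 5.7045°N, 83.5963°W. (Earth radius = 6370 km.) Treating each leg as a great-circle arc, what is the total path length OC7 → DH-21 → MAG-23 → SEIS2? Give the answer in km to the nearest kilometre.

3645 km

OC7→DH-21: c = 0.299281 rad, d = 1906.42 km
DH-21→MAG-23: c = 0.208666 rad, d = 1329.20 km
MAG-23→SEIS2: c = 0.064331 rad, d = 409.79 km
Total = 1906.42 + 1329.20 + 409.79 = 3645.42 km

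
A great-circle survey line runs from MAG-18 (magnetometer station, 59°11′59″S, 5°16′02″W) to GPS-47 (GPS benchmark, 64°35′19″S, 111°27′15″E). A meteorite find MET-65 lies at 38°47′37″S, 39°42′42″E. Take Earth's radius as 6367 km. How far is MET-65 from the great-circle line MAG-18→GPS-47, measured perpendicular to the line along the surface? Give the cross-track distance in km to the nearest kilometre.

3707 km

MAG-18: φ = -59.19972°, λ = -5.26722°
GPS-47: φ = -64.58861°, λ = +111.45417°
MET-65: φ = -38.79361°, λ = +39.71167°
δ₁₃ = central angle MAG-18→MET-65 = 0.608586 rad  (haversine)
θ₁₃ = bearing MAG-18→MET-65 = 74.502°,  θ₁₂ = bearing MAG-18→GPS-47 = 148.613°
dₓₜ = R·arcsin(sin δ₁₃ · sin(θ₁₃ − θ₁₂)) = 6367·arcsin(0.57171·sin(-74.111°)) = -3706.882 km
|dₓₜ| = 3706.882 km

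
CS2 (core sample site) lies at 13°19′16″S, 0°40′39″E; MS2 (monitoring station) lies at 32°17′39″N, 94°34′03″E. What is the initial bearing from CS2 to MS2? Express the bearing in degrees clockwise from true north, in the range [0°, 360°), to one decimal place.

CS2: φ = -13.32111°, λ = +0.67750°
MS2: φ = +32.29417°, λ = +94.56750°
Δλ = 93.8900°
y = sin Δλ · cos φ₂ = 0.843369
x = cos φ₁ sin φ₂ − sin φ₁ cos φ₂ cos Δλ = 0.506678
θ = atan2(y, x) = 59.0034° → 59.0034° (mod 360°)

59.0°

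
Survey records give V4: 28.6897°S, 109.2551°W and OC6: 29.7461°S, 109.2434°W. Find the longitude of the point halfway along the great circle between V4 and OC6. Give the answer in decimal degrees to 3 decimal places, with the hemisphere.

Bx = cos φ₂ cos Δλ = 0.868233,  By = cos φ₂ sin Δλ = 0.000177
φₘ = atan2(sin φ₁ + sin φ₂, √((cos φ₁ + Bx)² + By²)) = -29.21790°
λₘ = λ₁ + atan2(By, cos φ₁ + Bx) = -109.24928°

109.249°W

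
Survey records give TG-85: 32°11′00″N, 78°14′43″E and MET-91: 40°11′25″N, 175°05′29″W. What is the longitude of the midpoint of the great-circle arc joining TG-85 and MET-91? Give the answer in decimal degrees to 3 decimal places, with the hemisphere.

127.643°E

TG-85: φ = +32.18333°, λ = +78.24528°
MET-91: φ = +40.19028°, λ = -175.09139°
Bx = cos φ₂ cos Δλ = -0.219048,  By = cos φ₂ sin Δλ = 0.731826
φₘ = atan2(sin φ₁ + sin φ₂, √((cos φ₁ + Bx)² + By²)) = 50.70764°
λₘ = λ₁ + atan2(By, cos φ₁ + Bx) = 127.64306°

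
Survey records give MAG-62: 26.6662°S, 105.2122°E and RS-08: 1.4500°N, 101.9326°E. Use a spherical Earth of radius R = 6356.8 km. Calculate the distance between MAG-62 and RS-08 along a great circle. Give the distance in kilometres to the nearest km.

Δφ = 28.1162°,  Δλ = -3.2796°
a = sin²(Δφ/2) + cos φ₁ cos φ₂ sin²(Δλ/2) = 0.059735
c = 2·arcsin(√a) = 0.493816 rad = 28.2936°
d = R·c = 6356.8 × 0.493816 = 3139.1 km

3139 km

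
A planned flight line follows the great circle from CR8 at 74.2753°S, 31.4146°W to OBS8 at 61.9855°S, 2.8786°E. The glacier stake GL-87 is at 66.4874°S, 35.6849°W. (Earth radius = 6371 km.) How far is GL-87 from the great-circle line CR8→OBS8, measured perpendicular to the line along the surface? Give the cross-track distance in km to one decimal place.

δ₁₃ = central angle CR8→GL-87 = 0.138122 rad  (haversine)
θ₁₃ = bearing CR8→GL-87 = 347.540°,  θ₁₂ = bearing CR8→OBS8 = 63.099°
dₓₜ = R·arcsin(sin δ₁₃ · sin(θ₁₃ − θ₁₂)) = 6371·arcsin(0.13768·sin(284.440°)) = -852.004 km
|dₓₜ| = 852.004 km

852.0 km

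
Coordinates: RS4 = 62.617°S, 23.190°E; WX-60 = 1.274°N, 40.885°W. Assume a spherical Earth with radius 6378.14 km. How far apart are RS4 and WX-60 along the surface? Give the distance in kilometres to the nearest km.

8856 km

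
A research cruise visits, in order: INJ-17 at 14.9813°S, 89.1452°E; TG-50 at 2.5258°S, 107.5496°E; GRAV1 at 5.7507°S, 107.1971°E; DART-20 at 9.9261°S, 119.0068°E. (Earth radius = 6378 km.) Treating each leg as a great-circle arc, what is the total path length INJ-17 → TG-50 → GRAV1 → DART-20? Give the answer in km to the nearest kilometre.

4194 km

INJ-17→TG-50: c = 0.384191 rad, d = 2450.37 km
TG-50→GRAV1: c = 0.056619 rad, d = 361.11 km
GRAV1→DART-20: c = 0.216755 rad, d = 1382.47 km
Total = 2450.37 + 361.11 + 1382.47 = 4193.95 km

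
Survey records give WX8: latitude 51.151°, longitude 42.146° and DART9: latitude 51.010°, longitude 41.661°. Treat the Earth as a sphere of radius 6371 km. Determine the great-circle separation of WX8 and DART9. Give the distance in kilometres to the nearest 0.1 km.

37.3 km

Δφ = -0.1410°,  Δλ = -0.4850°
a = sin²(Δφ/2) + cos φ₁ cos φ₂ sin²(Δλ/2) = 0.000009
c = 2·arcsin(√a) = 0.005860 rad = 0.3357°
d = R·c = 6371 × 0.005860 = 37.3 km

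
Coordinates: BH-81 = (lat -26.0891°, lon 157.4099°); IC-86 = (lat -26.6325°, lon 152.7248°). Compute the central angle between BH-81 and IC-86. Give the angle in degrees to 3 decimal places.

Δφ = -0.5434°,  Δλ = -4.6851°
a = sin²(Δφ/2) + cos φ₁ cos φ₂ sin²(Δλ/2) = 0.001364
c = 2·arcsin(√a) = 0.073874 rad = 4.2327°

4.233°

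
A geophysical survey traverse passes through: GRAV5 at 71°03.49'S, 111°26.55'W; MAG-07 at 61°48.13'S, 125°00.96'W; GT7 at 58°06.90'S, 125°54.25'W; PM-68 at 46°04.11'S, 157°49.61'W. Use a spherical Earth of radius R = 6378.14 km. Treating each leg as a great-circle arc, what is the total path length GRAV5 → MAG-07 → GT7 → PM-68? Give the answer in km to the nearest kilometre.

GRAV5: φ = -71.05817°, λ = -111.44250°
MAG-07: φ = -61.80217°, λ = -125.01600°
GT7: φ = -58.11500°, λ = -125.90417°
PM-68: φ = -46.06850°, λ = -157.82683°
GRAV5→MAG-07: c = 0.186304 rad, d = 1188.28 km
MAG-07→GT7: c = 0.064818 rad, d = 413.42 km
GT7→PM-68: c = 0.396149 rad, d = 2526.69 km
Total = 1188.28 + 413.42 + 2526.69 = 4128.39 km

4128 km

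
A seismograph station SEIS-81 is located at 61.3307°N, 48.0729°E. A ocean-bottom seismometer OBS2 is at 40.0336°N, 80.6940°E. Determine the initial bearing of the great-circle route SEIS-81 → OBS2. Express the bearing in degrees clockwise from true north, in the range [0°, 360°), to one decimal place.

Δλ = 32.6211°
y = sin Δλ · cos φ₂ = 0.412757
x = cos φ₁ sin φ₂ − sin φ₁ cos φ₂ cos Δλ = -0.257230
θ = atan2(y, x) = 121.9312° → 121.9312° (mod 360°)

121.9°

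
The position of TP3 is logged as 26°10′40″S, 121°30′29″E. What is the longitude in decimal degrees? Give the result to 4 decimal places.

121° + 30′/60 + 29″/3600 = 121 + 0.50000 + 0.00806 = 121.5081°

121.5081°E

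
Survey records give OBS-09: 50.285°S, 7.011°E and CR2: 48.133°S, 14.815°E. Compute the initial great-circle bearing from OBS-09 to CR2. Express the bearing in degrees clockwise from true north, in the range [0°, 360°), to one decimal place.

70.1°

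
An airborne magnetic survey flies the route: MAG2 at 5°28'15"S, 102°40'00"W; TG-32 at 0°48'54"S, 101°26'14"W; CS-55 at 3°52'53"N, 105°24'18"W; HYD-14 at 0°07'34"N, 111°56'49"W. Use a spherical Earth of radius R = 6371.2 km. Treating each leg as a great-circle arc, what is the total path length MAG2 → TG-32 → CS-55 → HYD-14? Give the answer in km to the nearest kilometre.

2057 km

MAG2: φ = -5.47083°, λ = -102.66667°
TG-32: φ = -0.81500°, λ = -101.43722°
CS-55: φ = +3.88139°, λ = -105.40500°
HYD-14: φ = +0.12611°, λ = -111.94694°
MAG2→TG-32: c = 0.084035 rad, d = 535.41 km
TG-32→CS-55: c = 0.107276 rad, d = 683.48 km
CS-55→HYD-14: c = 0.131574 rad, d = 838.29 km
Total = 535.41 + 683.48 + 838.29 = 2057.17 km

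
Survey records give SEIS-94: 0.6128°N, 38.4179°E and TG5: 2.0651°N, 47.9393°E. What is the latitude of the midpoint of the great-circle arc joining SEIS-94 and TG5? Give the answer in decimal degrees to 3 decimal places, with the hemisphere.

Bx = cos φ₂ cos Δλ = 0.985583,  By = cos φ₂ sin Δλ = 0.165309
φₘ = atan2(sin φ₁ + sin φ₂, √((cos φ₁ + Bx)² + By²)) = 1.34358°
λₘ = λ₁ + atan2(By, cos φ₁ + Bx) = 43.17719°

1.344°N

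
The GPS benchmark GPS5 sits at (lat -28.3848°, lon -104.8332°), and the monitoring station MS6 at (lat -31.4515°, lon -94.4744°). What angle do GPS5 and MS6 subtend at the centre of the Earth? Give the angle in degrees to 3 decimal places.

Δφ = -3.0667°,  Δλ = 10.3588°
a = sin²(Δφ/2) + cos φ₁ cos φ₂ sin²(Δλ/2) = 0.006832
c = 2·arcsin(√a) = 0.165505 rad = 9.4828°

9.483°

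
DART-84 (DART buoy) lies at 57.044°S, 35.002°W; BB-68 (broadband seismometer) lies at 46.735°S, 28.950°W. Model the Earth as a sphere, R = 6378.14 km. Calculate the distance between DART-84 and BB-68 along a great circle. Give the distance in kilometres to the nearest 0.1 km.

Δφ = 10.3090°,  Δλ = 6.0520°
a = sin²(Δφ/2) + cos φ₁ cos φ₂ sin²(Δλ/2) = 0.009111
c = 2·arcsin(√a) = 0.191189 rad = 10.9543°
d = R·c = 6378.14 × 0.191189 = 1219.4 km

1219.4 km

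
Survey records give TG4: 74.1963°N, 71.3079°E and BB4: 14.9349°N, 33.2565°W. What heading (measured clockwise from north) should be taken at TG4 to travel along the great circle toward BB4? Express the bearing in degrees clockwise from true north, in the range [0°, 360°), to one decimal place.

288.0°

Δλ = -104.5644°
y = sin Δλ · cos φ₂ = -0.935170
x = cos φ₁ sin φ₂ − sin φ₁ cos φ₂ cos Δλ = 0.303977
θ = atan2(y, x) = -71.9932° → 288.0068° (mod 360°)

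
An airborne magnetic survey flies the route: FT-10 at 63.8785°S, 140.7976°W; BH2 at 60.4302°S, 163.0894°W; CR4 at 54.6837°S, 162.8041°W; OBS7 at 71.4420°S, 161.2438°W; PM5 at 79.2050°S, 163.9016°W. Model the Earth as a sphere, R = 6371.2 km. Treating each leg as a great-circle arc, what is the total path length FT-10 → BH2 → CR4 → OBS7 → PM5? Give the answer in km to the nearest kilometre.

FT-10→BH2: c = 0.190278 rad, d = 1212.30 km
BH2→CR4: c = 0.100331 rad, d = 639.23 km
CR4→OBS7: c = 0.292724 rad, d = 1865.00 km
OBS7→PM5: c = 0.135964 rad, d = 866.25 km
Total = 1212.30 + 639.23 + 1865.00 + 866.25 = 4582.78 km

4583 km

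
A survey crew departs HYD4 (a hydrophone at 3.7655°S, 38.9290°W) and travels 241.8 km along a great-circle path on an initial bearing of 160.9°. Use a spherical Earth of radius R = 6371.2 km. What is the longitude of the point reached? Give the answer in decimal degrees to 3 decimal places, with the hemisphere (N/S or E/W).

38.214°W

δ = d/R = 241.8/6371.2 = 0.037952 rad
φ₂ = arcsin(sin φ₁ cos δ + cos φ₁ sin δ cos θ)
   = arcsin(-0.06567·0.99928 + 0.99784·0.03794·-0.94495) = -5.81994°
λ₂ = λ₁ + atan2(sin θ sin δ cos φ₁, cos δ − sin φ₁ sin φ₂) = -38.21393°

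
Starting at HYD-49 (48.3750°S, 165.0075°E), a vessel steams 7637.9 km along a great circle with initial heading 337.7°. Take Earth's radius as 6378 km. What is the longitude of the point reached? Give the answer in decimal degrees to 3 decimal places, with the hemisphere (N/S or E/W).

143.270°E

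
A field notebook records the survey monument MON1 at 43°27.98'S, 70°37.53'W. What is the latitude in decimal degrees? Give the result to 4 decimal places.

43.4663°S

43° + 27.98′/60 = 43 + 0.46633 = 43.4663°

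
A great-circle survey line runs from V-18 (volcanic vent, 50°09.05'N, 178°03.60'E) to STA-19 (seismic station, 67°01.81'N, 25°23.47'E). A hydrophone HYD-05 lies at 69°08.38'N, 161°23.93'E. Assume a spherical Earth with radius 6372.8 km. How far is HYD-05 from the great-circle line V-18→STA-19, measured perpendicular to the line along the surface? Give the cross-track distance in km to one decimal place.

V-18: φ = +50.15083°, λ = +178.06000°
STA-19: φ = +67.03017°, λ = +25.39117°
HYD-05: φ = +69.13967°, λ = +161.39883°
δ₁₃ = central angle V-18→HYD-05 = 0.359699 rad  (haversine)
θ₁₃ = bearing V-18→HYD-05 = 343.139°,  θ₁₂ = bearing V-18→STA-19 = 348.179°
dₓₜ = R·arcsin(sin δ₁₃ · sin(θ₁₃ − θ₁₂)) = 6372.8·arcsin(0.35199·sin(-5.040°)) = -197.109 km
|dₓₜ| = 197.109 km

197.1 km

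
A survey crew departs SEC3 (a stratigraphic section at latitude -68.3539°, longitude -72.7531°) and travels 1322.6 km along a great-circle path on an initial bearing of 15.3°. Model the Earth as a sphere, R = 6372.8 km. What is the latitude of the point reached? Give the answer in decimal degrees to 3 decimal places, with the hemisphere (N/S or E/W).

δ = d/R = 1322.6/6372.8 = 0.207538 rad
φ₂ = arcsin(sin φ₁ cos δ + cos φ₁ sin δ cos θ)
   = arcsin(-0.92948·0.97854 + 0.36887·0.20605·0.96456) = -56.74324°
λ₂ = λ₁ + atan2(sin θ sin δ cos φ₁, cos δ − sin φ₁ sin φ₂) = -67.06304°

56.743°S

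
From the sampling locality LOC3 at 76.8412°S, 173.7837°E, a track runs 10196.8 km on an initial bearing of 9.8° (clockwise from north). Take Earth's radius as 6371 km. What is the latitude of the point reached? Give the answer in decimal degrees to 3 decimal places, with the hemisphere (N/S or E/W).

δ = d/R = 10196.8/6371 = 1.600502 rad
φ₂ = arcsin(sin φ₁ cos δ + cos φ₁ sin δ cos θ)
   = arcsin(-0.97374·-0.02970 + 0.22765·0.99956·0.98541) = 14.66408°
λ₂ = λ₁ + atan2(sin θ sin δ cos φ₁, cos δ − sin φ₁ sin φ₂) = -176.08743°

14.664°N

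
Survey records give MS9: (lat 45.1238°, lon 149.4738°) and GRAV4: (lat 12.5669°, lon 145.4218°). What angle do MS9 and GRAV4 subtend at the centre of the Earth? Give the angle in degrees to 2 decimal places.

Δφ = -32.5569°,  Δλ = -4.0520°
a = sin²(Δφ/2) + cos φ₁ cos φ₂ sin²(Δλ/2) = 0.079432
c = 2·arcsin(√a) = 0.571416 rad = 32.7397°

32.74°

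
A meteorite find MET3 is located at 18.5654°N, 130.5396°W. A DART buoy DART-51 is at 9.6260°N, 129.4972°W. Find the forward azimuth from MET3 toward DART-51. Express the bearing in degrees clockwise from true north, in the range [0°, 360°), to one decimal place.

Δλ = 1.0424°
y = sin Δλ · cos φ₂ = 0.017936
x = cos φ₁ sin φ₂ − sin φ₁ cos φ₂ cos Δλ = -0.155338
θ = atan2(y, x) = 173.4135° → 173.4135° (mod 360°)

173.4°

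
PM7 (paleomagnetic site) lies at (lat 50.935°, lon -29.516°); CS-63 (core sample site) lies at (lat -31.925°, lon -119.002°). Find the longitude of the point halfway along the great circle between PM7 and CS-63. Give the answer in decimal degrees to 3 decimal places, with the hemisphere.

Bx = cos φ₂ cos Δλ = 0.007614,  By = cos φ₂ sin Δλ = -0.848707
φₘ = atan2(sin φ₁ + sin φ₂, √((cos φ₁ + Bx)² + By²)) = 13.12907°
λₘ = λ₁ + atan2(By, cos φ₁ + Bx) = -82.59060°

82.591°W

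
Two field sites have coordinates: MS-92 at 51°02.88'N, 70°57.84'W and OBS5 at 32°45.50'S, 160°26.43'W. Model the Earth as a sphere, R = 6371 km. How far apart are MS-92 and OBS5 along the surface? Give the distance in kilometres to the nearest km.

12741 km

MS-92: φ = +51.04800°, λ = -70.96400°
OBS5: φ = -32.75833°, λ = -160.44050°
Δφ = -83.8063°,  Δλ = -89.4765°
a = sin²(Δφ/2) + cos φ₁ cos φ₂ sin²(Δλ/2) = 0.707983
c = 2·arcsin(√a) = 1.999801 rad = 114.5802°
d = R·c = 6371 × 1.999801 = 12740.7 km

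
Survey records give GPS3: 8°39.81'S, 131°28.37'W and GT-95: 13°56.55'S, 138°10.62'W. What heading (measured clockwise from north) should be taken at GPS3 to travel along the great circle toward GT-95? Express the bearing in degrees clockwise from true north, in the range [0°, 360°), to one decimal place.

230.6°

GPS3: φ = -8.66350°, λ = -131.47283°
GT-95: φ = -13.94250°, λ = -138.17700°
Δλ = -6.7042°
y = sin Δλ · cos φ₂ = -0.113303
x = cos φ₁ sin φ₂ − sin φ₁ cos φ₂ cos Δλ = -0.093005
θ = atan2(y, x) = -129.3809° → 230.6191° (mod 360°)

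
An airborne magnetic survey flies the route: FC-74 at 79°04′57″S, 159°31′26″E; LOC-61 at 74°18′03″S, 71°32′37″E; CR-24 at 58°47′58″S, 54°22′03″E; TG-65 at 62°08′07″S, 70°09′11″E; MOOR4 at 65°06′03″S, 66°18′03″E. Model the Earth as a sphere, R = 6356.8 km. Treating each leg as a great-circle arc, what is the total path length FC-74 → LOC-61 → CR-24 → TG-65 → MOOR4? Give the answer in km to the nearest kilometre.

5256 km

FC-74: φ = -79.08250°, λ = +159.52389°
LOC-61: φ = -74.30083°, λ = +71.54361°
CR-24: φ = -58.79944°, λ = +54.36750°
TG-65: φ = -62.13528°, λ = +70.15306°
MOOR4: φ = -65.10083°, λ = +66.30083°
FC-74→LOC-61: c = 0.326789 rad, d = 2077.33 km
LOC-61→CR-24: c = 0.293032 rad, d = 1862.75 km
CR-24→TG-65: c = 0.147277 rad, d = 936.21 km
TG-65→MOOR4: c = 0.059738 rad, d = 379.74 km
Total = 2077.33 + 1862.75 + 936.21 + 379.74 = 5256.03 km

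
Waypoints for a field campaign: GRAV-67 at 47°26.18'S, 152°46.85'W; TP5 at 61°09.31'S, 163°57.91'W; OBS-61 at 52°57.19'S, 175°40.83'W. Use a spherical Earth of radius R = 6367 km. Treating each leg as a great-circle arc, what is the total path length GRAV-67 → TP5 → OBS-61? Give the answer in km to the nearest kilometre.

GRAV-67: φ = -47.43633°, λ = -152.78083°
TP5: φ = -61.15517°, λ = -163.96517°
OBS-61: φ = -52.95317°, λ = -175.68050°
GRAV-67→TP5: c = 0.264307 rad, d = 1682.84 km
TP5→OBS-61: c = 0.180709 rad, d = 1150.57 km
Total = 1682.84 + 1150.57 = 2833.42 km

2833 km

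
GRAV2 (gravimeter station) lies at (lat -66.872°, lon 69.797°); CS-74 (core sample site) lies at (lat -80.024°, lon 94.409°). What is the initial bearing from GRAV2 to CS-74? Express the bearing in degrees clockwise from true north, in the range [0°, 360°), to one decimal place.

163.4°

Δλ = 24.6120°
y = sin Δλ · cos φ₂ = 0.072148
x = cos φ₁ sin φ₂ − sin φ₁ cos φ₂ cos Δλ = -0.242009
θ = atan2(y, x) = 163.3996° → 163.3996° (mod 360°)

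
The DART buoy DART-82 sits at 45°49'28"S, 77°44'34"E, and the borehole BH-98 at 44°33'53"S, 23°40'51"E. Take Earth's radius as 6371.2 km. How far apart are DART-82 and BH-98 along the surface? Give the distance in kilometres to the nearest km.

DART-82: φ = -45.82444°, λ = +77.74278°
BH-98: φ = -44.56472°, λ = +23.68083°
Δφ = 1.2597°,  Δλ = -54.0619°
a = sin²(Δφ/2) + cos φ₁ cos φ₂ sin²(Δλ/2) = 0.102667
c = 2·arcsin(√a) = 0.652339 rad = 37.3763°
d = R·c = 6371.2 × 0.652339 = 4156.2 km

4156 km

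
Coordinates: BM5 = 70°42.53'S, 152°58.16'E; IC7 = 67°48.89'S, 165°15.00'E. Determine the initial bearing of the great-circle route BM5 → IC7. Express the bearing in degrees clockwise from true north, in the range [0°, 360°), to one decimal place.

BM5: φ = -70.70883°, λ = +152.96933°
IC7: φ = -67.81483°, λ = +165.25000°
Δλ = 12.2807°
y = sin Δλ · cos φ₂ = 0.080316
x = cos φ₁ sin φ₂ − sin φ₁ cos φ₂ cos Δλ = 0.042333
θ = atan2(y, x) = 62.2072° → 62.2072° (mod 360°)

62.2°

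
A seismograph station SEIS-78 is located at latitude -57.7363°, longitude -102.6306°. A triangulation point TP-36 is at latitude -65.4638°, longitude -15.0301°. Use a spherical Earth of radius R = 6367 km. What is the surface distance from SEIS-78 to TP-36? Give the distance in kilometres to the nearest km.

Δφ = -7.7275°,  Δλ = 87.6005°
a = sin²(Δφ/2) + cos φ₁ cos φ₂ sin²(Δλ/2) = 0.110739
c = 2·arcsin(√a) = 0.678488 rad = 38.8745°
d = R·c = 6367 × 0.678488 = 4319.9 km

4320 km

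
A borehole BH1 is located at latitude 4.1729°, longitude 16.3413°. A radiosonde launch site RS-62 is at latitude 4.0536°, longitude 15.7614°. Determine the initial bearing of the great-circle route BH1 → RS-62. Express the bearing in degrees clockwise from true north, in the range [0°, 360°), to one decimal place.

Δλ = -0.5799°
y = sin Δλ · cos φ₂ = -0.010096
x = cos φ₁ sin φ₂ − sin φ₁ cos φ₂ cos Δλ = -0.002078
θ = atan2(y, x) = -101.6333° → 258.3667° (mod 360°)

258.4°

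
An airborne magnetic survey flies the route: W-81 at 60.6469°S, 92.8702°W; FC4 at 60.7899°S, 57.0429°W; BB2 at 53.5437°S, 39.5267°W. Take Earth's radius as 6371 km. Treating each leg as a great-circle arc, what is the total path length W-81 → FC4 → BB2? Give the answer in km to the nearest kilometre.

W-81→FC4: c = 0.302036 rad, d = 1924.27 km
FC4→BB2: c = 0.207411 rad, d = 1321.41 km
Total = 1924.27 + 1321.41 = 3245.68 km

3246 km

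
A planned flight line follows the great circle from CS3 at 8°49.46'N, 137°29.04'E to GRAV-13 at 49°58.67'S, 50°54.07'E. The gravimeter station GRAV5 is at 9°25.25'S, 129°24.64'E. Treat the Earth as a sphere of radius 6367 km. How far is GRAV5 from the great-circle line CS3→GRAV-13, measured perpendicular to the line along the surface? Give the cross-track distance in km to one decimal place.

CS3: φ = +8.82433°, λ = +137.48400°
GRAV-13: φ = -49.97783°, λ = +50.90117°
GRAV5: φ = -9.42083°, λ = +129.41067°
δ₁₃ = central angle CS3→GRAV5 = 0.347978 rad  (haversine)
θ₁₃ = bearing CS3→GRAV5 = 203.972°,  θ₁₂ = bearing CS3→GRAV-13 = 220.090°
dₓₜ = R·arcsin(sin δ₁₃ · sin(θ₁₃ − θ₁₂)) = 6367·arcsin(0.34100·sin(-16.117°)) = -603.615 km
|dₓₜ| = 603.615 km

603.6 km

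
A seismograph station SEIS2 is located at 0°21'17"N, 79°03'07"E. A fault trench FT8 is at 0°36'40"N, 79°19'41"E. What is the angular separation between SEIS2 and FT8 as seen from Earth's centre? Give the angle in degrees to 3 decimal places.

SEIS2: φ = +0.35472°, λ = +79.05194°
FT8: φ = +0.61111°, λ = +79.32806°
Δφ = 0.2564°,  Δλ = 0.2761°
a = sin²(Δφ/2) + cos φ₁ cos φ₂ sin²(Δλ/2) = 0.000011
c = 2·arcsin(√a) = 0.006576 rad = 0.3768°

0.377°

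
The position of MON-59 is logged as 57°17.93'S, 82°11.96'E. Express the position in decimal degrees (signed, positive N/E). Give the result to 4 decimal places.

lat: 57.2988° S → -57.2988°
lon: 82.1993° E → +82.1993°

-57.2988°, +82.1993°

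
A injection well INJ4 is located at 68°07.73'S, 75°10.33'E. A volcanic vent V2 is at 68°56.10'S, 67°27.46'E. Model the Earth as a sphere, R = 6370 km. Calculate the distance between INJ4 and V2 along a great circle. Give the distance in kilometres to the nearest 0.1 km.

326.2 km

INJ4: φ = -68.12883°, λ = +75.17217°
V2: φ = -68.93500°, λ = +67.45767°
Δφ = -0.8062°,  Δλ = -7.7145°
a = sin²(Δφ/2) + cos φ₁ cos φ₂ sin²(Δλ/2) = 0.000655
c = 2·arcsin(√a) = 0.051208 rad = 2.9340°
d = R·c = 6370 × 0.051208 = 326.2 km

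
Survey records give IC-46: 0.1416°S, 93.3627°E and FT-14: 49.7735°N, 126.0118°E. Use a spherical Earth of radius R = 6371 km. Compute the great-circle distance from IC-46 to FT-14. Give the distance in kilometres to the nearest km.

6359 km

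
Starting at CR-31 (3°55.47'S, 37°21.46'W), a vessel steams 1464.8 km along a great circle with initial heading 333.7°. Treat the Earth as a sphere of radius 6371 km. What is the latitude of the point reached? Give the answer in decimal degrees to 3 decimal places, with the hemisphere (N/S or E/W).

7.885°N

CR-31: φ = -3.92450°, λ = -37.35767°
δ = d/R = 1464.8/6371 = 0.229917 rad
φ₂ = arcsin(sin φ₁ cos δ + cos φ₁ sin δ cos θ)
   = arcsin(-0.06844·0.97369 + 0.99766·0.22790·0.89649) = 7.88506°
λ₂ = λ₁ + atan2(sin θ sin δ cos φ₁, cos δ − sin φ₁ sin φ₂) = -43.20846°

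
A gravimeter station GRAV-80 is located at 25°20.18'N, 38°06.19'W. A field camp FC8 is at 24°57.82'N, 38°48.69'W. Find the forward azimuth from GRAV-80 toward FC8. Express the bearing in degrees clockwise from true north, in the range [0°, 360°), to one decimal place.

GRAV-80: φ = +25.33633°, λ = -38.10317°
FC8: φ = +24.96367°, λ = -38.81150°
Δλ = -0.7083°
y = sin Δλ · cos φ₂ = -0.011207
x = cos φ₁ sin φ₂ − sin φ₁ cos φ₂ cos Δλ = -0.006475
θ = atan2(y, x) = -120.0151° → 239.9849° (mod 360°)

240.0°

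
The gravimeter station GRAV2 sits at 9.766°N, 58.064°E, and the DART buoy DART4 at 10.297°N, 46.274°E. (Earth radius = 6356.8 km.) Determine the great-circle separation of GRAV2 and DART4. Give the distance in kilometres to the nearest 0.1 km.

Δφ = 0.5310°,  Δλ = -11.7900°
a = sin²(Δφ/2) + cos φ₁ cos φ₂ sin²(Δλ/2) = 0.010250
c = 2·arcsin(√a) = 0.202829 rad = 11.6212°
d = R·c = 6356.8 × 0.202829 = 1289.3 km

1289.3 km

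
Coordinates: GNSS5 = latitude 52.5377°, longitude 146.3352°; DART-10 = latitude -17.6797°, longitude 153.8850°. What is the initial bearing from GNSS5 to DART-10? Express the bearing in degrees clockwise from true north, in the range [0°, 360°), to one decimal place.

172.4°

Δλ = 7.5498°
y = sin Δλ · cos φ₂ = 0.125182
x = cos φ₁ sin φ₂ − sin φ₁ cos φ₂ cos Δλ = -0.934428
θ = atan2(y, x) = 172.3697° → 172.3697° (mod 360°)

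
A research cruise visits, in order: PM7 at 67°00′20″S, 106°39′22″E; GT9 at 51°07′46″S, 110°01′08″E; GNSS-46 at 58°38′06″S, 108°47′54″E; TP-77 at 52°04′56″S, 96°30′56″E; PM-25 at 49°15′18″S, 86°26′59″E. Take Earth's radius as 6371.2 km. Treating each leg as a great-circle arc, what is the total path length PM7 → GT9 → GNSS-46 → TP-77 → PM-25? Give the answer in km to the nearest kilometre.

4450 km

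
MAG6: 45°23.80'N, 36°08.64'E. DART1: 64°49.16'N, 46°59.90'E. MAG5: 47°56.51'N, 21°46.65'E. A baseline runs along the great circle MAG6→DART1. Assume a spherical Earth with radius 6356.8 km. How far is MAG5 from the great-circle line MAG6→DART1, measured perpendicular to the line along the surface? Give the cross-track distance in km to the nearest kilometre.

1121 km

MAG6: φ = +45.39667°, λ = +36.14400°
DART1: φ = +64.81933°, λ = +46.99833°
MAG5: φ = +47.94183°, λ = +21.77750°
δ₁₃ = central angle MAG6→MAG5 = 0.177412 rad  (haversine)
θ₁₃ = bearing MAG6→MAG5 = 289.641°,  θ₁₂ = bearing MAG6→DART1 = 13.337°
dₓₜ = R·arcsin(sin δ₁₃ · sin(θ₁₃ − θ₁₂)) = 6356.8·arcsin(0.17648·sin(276.304°)) = -1120.882 km
|dₓₜ| = 1120.882 km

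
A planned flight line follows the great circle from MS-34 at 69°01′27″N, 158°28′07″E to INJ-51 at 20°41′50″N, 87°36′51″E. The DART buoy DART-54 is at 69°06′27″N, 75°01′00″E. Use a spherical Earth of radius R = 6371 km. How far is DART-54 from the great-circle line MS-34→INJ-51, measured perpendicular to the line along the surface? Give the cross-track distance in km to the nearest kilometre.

2311 km

MS-34: φ = +69.02417°, λ = +158.46861°
INJ-51: φ = +20.69722°, λ = +87.61417°
DART-54: φ = +69.10750°, λ = +75.01667°
δ₁₃ = central angle MS-34→DART-54 = 0.480211 rad  (haversine)
θ₁₃ = bearing MS-34→DART-54 = 309.922°,  θ₁₂ = bearing MS-34→INJ-51 = 259.741°
dₓₜ = R·arcsin(sin δ₁₃ · sin(θ₁₃ − θ₁₂)) = 6371·arcsin(0.46197·sin(50.182°)) = 2310.941 km
|dₓₜ| = 2310.941 km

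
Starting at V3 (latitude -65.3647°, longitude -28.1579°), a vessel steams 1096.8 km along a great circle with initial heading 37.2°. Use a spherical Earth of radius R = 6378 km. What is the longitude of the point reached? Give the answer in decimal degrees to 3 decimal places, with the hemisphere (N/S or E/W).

17.205°W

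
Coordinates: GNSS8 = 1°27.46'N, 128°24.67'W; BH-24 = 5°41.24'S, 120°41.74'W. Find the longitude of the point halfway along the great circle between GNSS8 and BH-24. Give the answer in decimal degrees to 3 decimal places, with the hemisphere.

124.562°W

GNSS8: φ = +1.45767°, λ = -128.41117°
BH-24: φ = -5.68733°, λ = -120.69567°
Bx = cos φ₂ cos Δλ = 0.986069,  By = cos φ₂ sin Δλ = 0.133593
φₘ = atan2(sin φ₁ + sin φ₂, √((cos φ₁ + Bx)² + By²)) = -2.11963°
λₘ = λ₁ + atan2(By, cos φ₁ + Bx) = -124.56232°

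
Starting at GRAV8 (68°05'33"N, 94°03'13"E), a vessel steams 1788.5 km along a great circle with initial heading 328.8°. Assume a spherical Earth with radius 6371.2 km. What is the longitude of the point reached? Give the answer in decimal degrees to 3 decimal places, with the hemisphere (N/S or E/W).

GRAV8: φ = +68.09250°, λ = +94.05361°
δ = d/R = 1788.5/6371.2 = 0.280716 rad
φ₂ = arcsin(sin φ₁ cos δ + cos φ₁ sin δ cos θ)
   = arcsin(0.92779·0.96086 + 0.37311·0.27704·0.85536) = 78.48953°
λ₂ = λ₁ + atan2(sin θ sin δ cos φ₁, cos δ − sin φ₁ sin φ₂) = 48.06426°

48.064°E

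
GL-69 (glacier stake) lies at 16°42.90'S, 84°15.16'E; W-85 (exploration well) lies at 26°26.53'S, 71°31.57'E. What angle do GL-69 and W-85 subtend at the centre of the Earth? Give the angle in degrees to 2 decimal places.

GL-69: φ = -16.71500°, λ = +84.25267°
W-85: φ = -26.44217°, λ = +71.52617°
Δφ = -9.7272°,  Δλ = -12.7265°
a = sin²(Δφ/2) + cos φ₁ cos φ₂ sin²(Δλ/2) = 0.017722
c = 2·arcsin(√a) = 0.267042 rad = 15.3004°

15.30°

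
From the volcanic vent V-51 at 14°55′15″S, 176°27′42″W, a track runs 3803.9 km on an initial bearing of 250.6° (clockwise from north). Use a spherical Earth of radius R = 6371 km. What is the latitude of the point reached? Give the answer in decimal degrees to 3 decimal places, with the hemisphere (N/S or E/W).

V-51: φ = -14.92083°, λ = -176.46167°
δ = d/R = 3803.9/6371 = 0.597065 rad
φ₂ = arcsin(sin φ₁ cos δ + cos φ₁ sin δ cos θ)
   = arcsin(-0.25748·0.82699 + 0.96628·0.56222·-0.33216) = -23.16540°
λ₂ = λ₁ + atan2(sin θ sin δ cos φ₁, cos δ − sin φ₁ sin φ₂) = 148.31240°

23.165°S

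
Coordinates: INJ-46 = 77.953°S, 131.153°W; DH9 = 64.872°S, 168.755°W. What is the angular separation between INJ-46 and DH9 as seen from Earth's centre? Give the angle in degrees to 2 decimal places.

Δφ = 13.0810°,  Δλ = -37.6020°
a = sin²(Δφ/2) + cos φ₁ cos φ₂ sin²(Δλ/2) = 0.022180
c = 2·arcsin(√a) = 0.298971 rad = 17.1298°

17.13°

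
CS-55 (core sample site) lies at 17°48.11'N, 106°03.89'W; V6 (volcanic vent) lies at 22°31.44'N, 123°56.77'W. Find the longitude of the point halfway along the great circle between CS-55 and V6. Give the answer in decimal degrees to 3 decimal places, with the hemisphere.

114.869°W

CS-55: φ = +17.80183°, λ = -106.06483°
V6: φ = +22.52400°, λ = -123.94617°
Bx = cos φ₂ cos Δλ = 0.879098,  By = cos φ₂ sin Δλ = -0.283625
φₘ = atan2(sin φ₁ + sin φ₂, √((cos φ₁ + Bx)² + By²)) = 20.39055°
λₘ = λ₁ + atan2(By, cos φ₁ + Bx) = -114.86903°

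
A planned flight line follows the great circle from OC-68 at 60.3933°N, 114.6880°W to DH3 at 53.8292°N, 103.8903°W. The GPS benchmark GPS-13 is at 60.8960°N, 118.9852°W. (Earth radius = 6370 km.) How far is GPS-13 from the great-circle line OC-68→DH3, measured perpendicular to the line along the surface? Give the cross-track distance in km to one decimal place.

δ₁₃ = central angle OC-68→GPS-13 = 0.037792 rad  (haversine)
θ₁₃ = bearing OC-68→GPS-13 = 285.288°,  θ₁₂ = bearing OC-68→DH3 = 133.583°
dₓₜ = R·arcsin(sin δ₁₃ · sin(θ₁₃ − θ₁₂)) = 6370·arcsin(0.03778·sin(151.706°)) = 114.087 km
|dₓₜ| = 114.087 km

114.1 km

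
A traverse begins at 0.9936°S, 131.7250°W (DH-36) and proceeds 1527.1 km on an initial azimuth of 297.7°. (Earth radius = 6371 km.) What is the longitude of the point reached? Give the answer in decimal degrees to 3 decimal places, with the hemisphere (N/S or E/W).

143.913°W

δ = d/R = 1527.1/6371 = 0.239695 rad
φ₂ = arcsin(sin φ₁ cos δ + cos φ₁ sin δ cos θ)
   = arcsin(-0.01734·0.97141 + 0.99985·0.23741·0.46484) = 5.36471°
λ₂ = λ₁ + atan2(sin θ sin δ cos φ₁, cos δ − sin φ₁ sin φ₂) = -143.91319°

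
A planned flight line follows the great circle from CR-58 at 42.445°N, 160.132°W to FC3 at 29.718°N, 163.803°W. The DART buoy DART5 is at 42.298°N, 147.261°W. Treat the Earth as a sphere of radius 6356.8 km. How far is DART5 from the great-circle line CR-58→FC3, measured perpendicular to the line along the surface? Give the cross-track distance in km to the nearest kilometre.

δ₁₃ = central angle CR-58→DART5 = 0.165824 rad  (haversine)
θ₁₃ = bearing CR-58→DART5 = 86.535°,  θ₁₂ = bearing CR-58→FC3 = 194.240°
dₓₜ = R·arcsin(sin δ₁₃ · sin(θ₁₃ − θ₁₂)) = 6356.8·arcsin(0.16506·sin(-107.706°)) = -1003.747 km
|dₓₜ| = 1003.747 km

1004 km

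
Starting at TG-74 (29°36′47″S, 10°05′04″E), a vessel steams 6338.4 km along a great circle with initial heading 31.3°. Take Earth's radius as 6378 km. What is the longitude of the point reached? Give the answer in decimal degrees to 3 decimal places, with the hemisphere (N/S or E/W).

37.819°E

TG-74: φ = -29.61306°, λ = +10.08444°
δ = d/R = 6338.4/6378 = 0.993791 rad
φ₂ = arcsin(sin φ₁ cos δ + cos φ₁ sin δ cos θ)
   = arcsin(-0.49414·0.54552 + 0.86938·0.83810·0.85446) = 20.67229°
λ₂ = λ₁ + atan2(sin θ sin δ cos φ₁, cos δ − sin φ₁ sin φ₂) = 37.81875°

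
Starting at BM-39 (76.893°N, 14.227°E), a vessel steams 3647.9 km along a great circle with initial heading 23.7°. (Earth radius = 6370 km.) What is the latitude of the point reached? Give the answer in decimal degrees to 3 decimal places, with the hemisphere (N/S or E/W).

68.604°N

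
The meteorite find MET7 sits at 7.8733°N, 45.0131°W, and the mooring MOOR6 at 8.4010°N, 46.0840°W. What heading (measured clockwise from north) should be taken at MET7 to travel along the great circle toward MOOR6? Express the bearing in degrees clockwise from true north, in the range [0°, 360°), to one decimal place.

296.5°

Δλ = -1.0709°
y = sin Δλ · cos φ₂ = -0.018489
x = cos φ₁ sin φ₂ − sin φ₁ cos φ₂ cos Δλ = 0.009234
θ = atan2(y, x) = -63.4620° → 296.5380° (mod 360°)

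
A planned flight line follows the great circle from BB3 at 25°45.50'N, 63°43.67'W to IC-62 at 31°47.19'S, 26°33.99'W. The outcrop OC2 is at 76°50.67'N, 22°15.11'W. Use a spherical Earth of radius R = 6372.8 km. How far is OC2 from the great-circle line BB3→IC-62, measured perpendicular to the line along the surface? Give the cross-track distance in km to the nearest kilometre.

3875 km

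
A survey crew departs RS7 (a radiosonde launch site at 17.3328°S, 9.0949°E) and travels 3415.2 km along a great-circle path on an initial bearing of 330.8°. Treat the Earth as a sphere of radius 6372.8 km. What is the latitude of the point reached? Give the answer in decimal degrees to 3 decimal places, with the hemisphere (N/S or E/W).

δ = d/R = 3415.2/6372.8 = 0.535903 rad
φ₂ = arcsin(sin φ₁ cos δ + cos φ₁ sin δ cos θ)
   = arcsin(-0.29792·0.85981 + 0.95459·0.51062·0.87292) = 9.74907°
λ₂ = λ₁ + atan2(sin θ sin δ cos φ₁, cos δ − sin φ₁ sin φ₂) = -5.54598°

9.749°N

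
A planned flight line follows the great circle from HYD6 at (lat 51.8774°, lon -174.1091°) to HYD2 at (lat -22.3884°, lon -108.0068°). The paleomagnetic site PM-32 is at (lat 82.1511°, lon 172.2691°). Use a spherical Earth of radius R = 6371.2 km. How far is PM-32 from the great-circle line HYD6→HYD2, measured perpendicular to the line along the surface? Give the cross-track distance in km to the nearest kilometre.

δ₁₃ = central angle HYD6→PM-32 = 0.533061 rad  (haversine)
θ₁₃ = bearing HYD6→PM-32 = 356.371°,  θ₁₂ = bearing HYD6→HYD2 = 122.076°
dₓₜ = R·arcsin(sin δ₁₃ · sin(θ₁₃ − θ₁₂)) = 6371.2·arcsin(0.50817·sin(234.295°)) = -2710.073 km
|dₓₜ| = 2710.073 km

2710 km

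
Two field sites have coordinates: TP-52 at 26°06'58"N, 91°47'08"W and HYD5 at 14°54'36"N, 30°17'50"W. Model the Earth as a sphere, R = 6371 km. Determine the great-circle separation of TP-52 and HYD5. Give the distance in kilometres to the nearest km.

6468 km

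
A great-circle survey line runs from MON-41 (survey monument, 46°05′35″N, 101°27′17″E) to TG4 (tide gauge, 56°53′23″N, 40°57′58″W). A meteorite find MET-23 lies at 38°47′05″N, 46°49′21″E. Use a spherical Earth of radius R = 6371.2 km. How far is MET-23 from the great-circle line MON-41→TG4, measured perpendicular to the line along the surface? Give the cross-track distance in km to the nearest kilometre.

3766 km

MON-41: φ = +46.09306°, λ = +101.45472°
TG4: φ = +56.88972°, λ = -40.96611°
MET-23: φ = +38.78472°, λ = +46.82250°
δ₁₃ = central angle MON-41→MET-23 = 0.701001 rad  (haversine)
θ₁₃ = bearing MON-41→MET-23 = 279.759°,  θ₁₂ = bearing MON-41→TG4 = 339.537°
dₓₜ = R·arcsin(sin δ₁₃ · sin(θ₁₃ − θ₁₂)) = 6371.2·arcsin(0.64498·sin(-59.778°)) = -3766.359 km
|dₓₜ| = 3766.359 km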